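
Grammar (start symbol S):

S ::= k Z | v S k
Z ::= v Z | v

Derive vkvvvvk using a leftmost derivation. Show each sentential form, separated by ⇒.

S ⇒ vSk ⇒ vkZk ⇒ vkvZk ⇒ vkvvZk ⇒ vkvvvZk ⇒ vkvvvvk

S ⇒ vSk   [S ::= v S k]
vSk ⇒ vkZk   [S ::= k Z]
vkZk ⇒ vkvZk   [Z ::= v Z]
vkvZk ⇒ vkvvZk   [Z ::= v Z]
vkvvZk ⇒ vkvvvZk   [Z ::= v Z]
vkvvvZk ⇒ vkvvvvk   [Z ::= v]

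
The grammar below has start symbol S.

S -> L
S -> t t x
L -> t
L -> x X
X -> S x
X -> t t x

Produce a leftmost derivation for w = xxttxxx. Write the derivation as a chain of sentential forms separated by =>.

S=>L=>xX=>xSx=>xLx=>xxXx=>xxSxx=>xxttxxx

S => L   [S -> L]
L => xX   [L -> x X]
xX => xSx   [X -> S x]
xSx => xLx   [S -> L]
xLx => xxXx   [L -> x X]
xxXx => xxSxx   [X -> S x]
xxSxx => xxttxxx   [S -> t t x]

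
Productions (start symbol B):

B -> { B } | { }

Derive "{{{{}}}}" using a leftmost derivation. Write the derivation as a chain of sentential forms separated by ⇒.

B ⇒ {B} ⇒ {{B}} ⇒ {{{B}}} ⇒ {{{{}}}}

B ⇒ {B}   [B -> { B }]
{B} ⇒ {{B}}   [B -> { B }]
{{B}} ⇒ {{{B}}}   [B -> { B }]
{{{B}}} ⇒ {{{{}}}}   [B -> { }]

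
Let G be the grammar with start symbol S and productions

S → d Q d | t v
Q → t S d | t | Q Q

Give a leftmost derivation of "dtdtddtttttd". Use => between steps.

S => dQd   [S → d Q d]
dQd => dQQd   [Q → Q Q]
dQQd => dQQQd   [Q → Q Q]
dQQQd => dQQQQd   [Q → Q Q]
dQQQQd => dQQQQQd   [Q → Q Q]
dQQQQQd => dQQQQQQd   [Q → Q Q]
dQQQQQQd => dtSdQQQQQd   [Q → t S d]
dtSdQQQQQd => dtdQddQQQQQd   [S → d Q d]
dtdQddQQQQQd => dtdtddQQQQQd   [Q → t]
dtdtddQQQQQd => dtdtddtQQQQd   [Q → t]
dtdtddtQQQQd => dtdtddttQQQd   [Q → t]
dtdtddttQQQd => dtdtddtttQQd   [Q → t]
dtdtddtttQQd => dtdtddttttQd   [Q → t]
dtdtddttttQd => dtdtddtttttd   [Q → t]

S => dQd => dQQd => dQQQd => dQQQQd => dQQQQQd => dQQQQQQd => dtSdQQQQQd => dtdQddQQQQQd => dtdtddQQQQQd => dtdtddtQQQQd => dtdtddttQQQd => dtdtddtttQQd => dtdtddttttQd => dtdtddtttttd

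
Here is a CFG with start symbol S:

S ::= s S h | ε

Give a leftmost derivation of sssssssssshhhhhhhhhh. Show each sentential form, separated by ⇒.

S ⇒ sSh   [S ::= s S h]
sSh ⇒ ssShh   [S ::= s S h]
ssShh ⇒ sssShhh   [S ::= s S h]
sssShhh ⇒ ssssShhhh   [S ::= s S h]
ssssShhhh ⇒ sssssShhhhh   [S ::= s S h]
sssssShhhhh ⇒ ssssssShhhhhh   [S ::= s S h]
ssssssShhhhhh ⇒ sssssssShhhhhhh   [S ::= s S h]
sssssssShhhhhhh ⇒ ssssssssShhhhhhhh   [S ::= s S h]
ssssssssShhhhhhhh ⇒ sssssssssShhhhhhhhh   [S ::= s S h]
sssssssssShhhhhhhhh ⇒ ssssssssssShhhhhhhhhh   [S ::= s S h]
ssssssssssShhhhhhhhhh ⇒ sssssssssshhhhhhhhhh   [S ::= ε]

S⇒sSh⇒ssShh⇒sssShhh⇒ssssShhhh⇒sssssShhhhh⇒ssssssShhhhhh⇒sssssssShhhhhhh⇒ssssssssShhhhhhhh⇒sssssssssShhhhhhhhh⇒ssssssssssShhhhhhhhhh⇒sssssssssshhhhhhhhhh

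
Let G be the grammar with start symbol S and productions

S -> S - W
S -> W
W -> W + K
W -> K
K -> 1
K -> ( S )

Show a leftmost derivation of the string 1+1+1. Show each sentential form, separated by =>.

S => W   [S -> W]
W => W+K   [W -> W + K]
W+K => W+K+K   [W -> W + K]
W+K+K => K+K+K   [W -> K]
K+K+K => 1+K+K   [K -> 1]
1+K+K => 1+1+K   [K -> 1]
1+1+K => 1+1+1   [K -> 1]

S=>W=>W+K=>W+K+K=>K+K+K=>1+K+K=>1+1+K=>1+1+1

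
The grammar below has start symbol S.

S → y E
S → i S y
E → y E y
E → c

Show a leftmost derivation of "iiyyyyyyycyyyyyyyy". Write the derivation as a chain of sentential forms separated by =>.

S => iSy => iiSyy => iiyEyy => iiyyEyyy => iiyyyEyyyy => iiyyyyEyyyyy => iiyyyyyEyyyyyy => iiyyyyyyEyyyyyyy => iiyyyyyyyEyyyyyyyy => iiyyyyyyycyyyyyyyy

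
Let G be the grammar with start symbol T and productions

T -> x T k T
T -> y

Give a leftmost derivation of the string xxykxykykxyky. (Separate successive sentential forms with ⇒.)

T ⇒ xTkT   [T -> x T k T]
xTkT ⇒ xxTkTkT   [T -> x T k T]
xxTkTkT ⇒ xxykTkT   [T -> y]
xxykTkT ⇒ xxykxTkTkT   [T -> x T k T]
xxykxTkTkT ⇒ xxykxykTkT   [T -> y]
xxykxykTkT ⇒ xxykxykykT   [T -> y]
xxykxykykT ⇒ xxykxykykxTkT   [T -> x T k T]
xxykxykykxTkT ⇒ xxykxykykxykT   [T -> y]
xxykxykykxykT ⇒ xxykxykykxyky   [T -> y]

T ⇒ xTkT ⇒ xxTkTkT ⇒ xxykTkT ⇒ xxykxTkTkT ⇒ xxykxykTkT ⇒ xxykxykykT ⇒ xxykxykykxTkT ⇒ xxykxykykxykT ⇒ xxykxykykxyky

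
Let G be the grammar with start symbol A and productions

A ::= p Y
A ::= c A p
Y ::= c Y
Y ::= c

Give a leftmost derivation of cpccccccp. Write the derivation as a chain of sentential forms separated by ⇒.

A ⇒ cAp ⇒ cpYp ⇒ cpcYp ⇒ cpccYp ⇒ cpcccYp ⇒ cpccccYp ⇒ cpcccccYp ⇒ cpccccccp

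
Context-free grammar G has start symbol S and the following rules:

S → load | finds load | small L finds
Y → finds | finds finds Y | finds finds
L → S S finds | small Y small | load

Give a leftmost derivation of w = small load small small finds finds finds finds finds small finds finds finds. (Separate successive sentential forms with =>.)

S => small L finds => small S S finds finds => small load S finds finds => small load small L finds finds finds => small load small small Y small finds finds finds => small load small small finds finds Y small finds finds finds => small load small small finds finds finds finds Y small finds finds finds => small load small small finds finds finds finds finds small finds finds finds

S => small L finds   [S → small L finds]
small L finds => small S S finds finds   [L → S S finds]
small S S finds finds => small load S finds finds   [S → load]
small load S finds finds => small load small L finds finds finds   [S → small L finds]
small load small L finds finds finds => small load small small Y small finds finds finds   [L → small Y small]
small load small small Y small finds finds finds => small load small small finds finds Y small finds finds finds   [Y → finds finds Y]
small load small small finds finds Y small finds finds finds => small load small small finds finds finds finds Y small finds finds finds   [Y → finds finds Y]
small load small small finds finds finds finds Y small finds finds finds => small load small small finds finds finds finds finds small finds finds finds   [Y → finds]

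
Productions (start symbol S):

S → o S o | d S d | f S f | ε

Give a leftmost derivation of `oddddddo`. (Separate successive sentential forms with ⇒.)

S ⇒ oSo ⇒ odSdo ⇒ oddSddo ⇒ odddSdddo ⇒ oddddddo

S ⇒ oSo   [S → o S o]
oSo ⇒ odSdo   [S → d S d]
odSdo ⇒ oddSddo   [S → d S d]
oddSddo ⇒ odddSdddo   [S → d S d]
odddSdddo ⇒ oddddddo   [S → ε]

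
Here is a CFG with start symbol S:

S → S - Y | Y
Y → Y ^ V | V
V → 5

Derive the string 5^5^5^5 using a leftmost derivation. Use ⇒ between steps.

S⇒Y⇒Y^V⇒Y^V^V⇒Y^V^V^V⇒V^V^V^V⇒5^V^V^V⇒5^5^V^V⇒5^5^5^V⇒5^5^5^5

S ⇒ Y   [S → Y]
Y ⇒ Y^V   [Y → Y ^ V]
Y^V ⇒ Y^V^V   [Y → Y ^ V]
Y^V^V ⇒ Y^V^V^V   [Y → Y ^ V]
Y^V^V^V ⇒ V^V^V^V   [Y → V]
V^V^V^V ⇒ 5^V^V^V   [V → 5]
5^V^V^V ⇒ 5^5^V^V   [V → 5]
5^5^V^V ⇒ 5^5^5^V   [V → 5]
5^5^5^V ⇒ 5^5^5^5   [V → 5]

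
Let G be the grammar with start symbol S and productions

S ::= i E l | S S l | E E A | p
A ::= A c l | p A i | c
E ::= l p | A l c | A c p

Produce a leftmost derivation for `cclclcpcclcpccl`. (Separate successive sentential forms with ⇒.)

S ⇒ EEA   [S ::= E E A]
EEA ⇒ AcpEA   [E ::= A c p]
AcpEA ⇒ AclcpEA   [A ::= A c l]
AclcpEA ⇒ AclclcpEA   [A ::= A c l]
AclclcpEA ⇒ cclclcpEA   [A ::= c]
cclclcpEA ⇒ cclclcpAcpA   [E ::= A c p]
cclclcpAcpA ⇒ cclclcpAclcpA   [A ::= A c l]
cclclcpAclcpA ⇒ cclclcpcclcpA   [A ::= c]
cclclcpcclcpA ⇒ cclclcpcclcpAcl   [A ::= A c l]
cclclcpcclcpAcl ⇒ cclclcpcclcpccl   [A ::= c]

S ⇒ EEA ⇒ AcpEA ⇒ AclcpEA ⇒ AclclcpEA ⇒ cclclcpEA ⇒ cclclcpAcpA ⇒ cclclcpAclcpA ⇒ cclclcpcclcpA ⇒ cclclcpcclcpAcl ⇒ cclclcpcclcpccl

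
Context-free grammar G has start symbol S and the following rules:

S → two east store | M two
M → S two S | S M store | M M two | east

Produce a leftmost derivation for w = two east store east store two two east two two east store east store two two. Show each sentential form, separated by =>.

S => M two   [S → M two]
M two => M M two two   [M → M M two]
M M two two => S two S M two two   [M → S two S]
S two S M two two => M two two S M two two   [S → M two]
M two two S M two two => S M store two two S M two two   [M → S M store]
S M store two two S M two two => two east store M store two two S M two two   [S → two east store]
two east store M store two two S M two two => two east store east store two two S M two two   [M → east]
two east store east store two two S M two two => two east store east store two two M two M two two   [S → M two]
two east store east store two two M two M two two => two east store east store two two east two M two two   [M → east]
two east store east store two two east two M two two => two east store east store two two east two S M store two two   [M → S M store]
two east store east store two two east two S M store two two => two east store east store two two east two two east store M store two two   [S → two east store]
two east store east store two two east two two east store M store two two => two east store east store two two east two two east store east store two two   [M → east]

S => M two => M M two two => S two S M two two => M two two S M two two => S M store two two S M two two => two east store M store two two S M two two => two east store east store two two S M two two => two east store east store two two M two M two two => two east store east store two two east two M two two => two east store east store two two east two S M store two two => two east store east store two two east two two east store M store two two => two east store east store two two east two two east store east store two two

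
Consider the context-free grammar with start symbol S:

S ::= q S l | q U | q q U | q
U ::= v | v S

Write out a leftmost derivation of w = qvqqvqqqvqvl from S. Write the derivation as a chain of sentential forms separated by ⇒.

S ⇒ qU ⇒ qvS ⇒ qvqqU ⇒ qvqqvS ⇒ qvqqvqSl ⇒ qvqqvqqqUl ⇒ qvqqvqqqvSl ⇒ qvqqvqqqvqUl ⇒ qvqqvqqqvqvl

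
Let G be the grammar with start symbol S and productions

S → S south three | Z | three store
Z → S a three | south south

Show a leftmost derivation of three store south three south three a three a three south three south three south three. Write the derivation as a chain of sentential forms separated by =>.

S => S south three => S south three south three => S south three south three south three => Z south three south three south three => S a three south three south three south three => Z a three south three south three south three => S a three a three south three south three south three => S south three a three a three south three south three south three => S south three south three a three a three south three south three south three => three store south three south three a three a three south three south three south three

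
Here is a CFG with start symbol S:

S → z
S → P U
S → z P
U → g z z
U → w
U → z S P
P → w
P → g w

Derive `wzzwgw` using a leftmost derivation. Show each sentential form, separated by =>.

S=>PU=>wU=>wzSP=>wzzPP=>wzzwP=>wzzwgw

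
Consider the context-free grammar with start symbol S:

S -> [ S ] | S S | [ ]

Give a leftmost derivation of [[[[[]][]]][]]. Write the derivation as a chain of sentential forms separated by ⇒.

S ⇒ [S]   [S -> [ S ]]
[S] ⇒ [SS]   [S -> S S]
[SS] ⇒ [[S]S]   [S -> [ S ]]
[[S]S] ⇒ [[[S]]S]   [S -> [ S ]]
[[[S]]S] ⇒ [[[SS]]S]   [S -> S S]
[[[SS]]S] ⇒ [[[[S]S]]S]   [S -> [ S ]]
[[[[S]S]]S] ⇒ [[[[[]]S]]S]   [S -> [ ]]
[[[[[]]S]]S] ⇒ [[[[[]][]]]S]   [S -> [ ]]
[[[[[]][]]]S] ⇒ [[[[[]][]]][]]   [S -> [ ]]

S ⇒ [S] ⇒ [SS] ⇒ [[S]S] ⇒ [[[S]]S] ⇒ [[[SS]]S] ⇒ [[[[S]S]]S] ⇒ [[[[[]]S]]S] ⇒ [[[[[]][]]]S] ⇒ [[[[[]][]]][]]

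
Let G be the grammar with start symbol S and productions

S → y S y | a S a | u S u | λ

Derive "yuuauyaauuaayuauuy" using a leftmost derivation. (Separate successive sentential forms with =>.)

S => ySy => yuSuy => yuuSuuy => yuuaSauuy => yuuauSuauuy => yuuauySyuauuy => yuuauyaSayuauuy => yuuauyaaSaayuauuy => yuuauyaauSuaayuauuy => yuuauyaauuaayuauuy

S => ySy   [S → y S y]
ySy => yuSuy   [S → u S u]
yuSuy => yuuSuuy   [S → u S u]
yuuSuuy => yuuaSauuy   [S → a S a]
yuuaSauuy => yuuauSuauuy   [S → u S u]
yuuauSuauuy => yuuauySyuauuy   [S → y S y]
yuuauySyuauuy => yuuauyaSayuauuy   [S → a S a]
yuuauyaSayuauuy => yuuauyaaSaayuauuy   [S → a S a]
yuuauyaaSaayuauuy => yuuauyaauSuaayuauuy   [S → u S u]
yuuauyaauSuaayuauuy => yuuauyaauuaayuauuy   [S → λ]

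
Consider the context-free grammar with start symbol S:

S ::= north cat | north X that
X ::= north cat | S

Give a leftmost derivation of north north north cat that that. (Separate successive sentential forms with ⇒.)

S ⇒ north X that ⇒ north S that ⇒ north north X that that ⇒ north north S that that ⇒ north north north cat that that

S ⇒ north X that   [S ::= north X that]
north X that ⇒ north S that   [X ::= S]
north S that ⇒ north north X that that   [S ::= north X that]
north north X that that ⇒ north north S that that   [X ::= S]
north north S that that ⇒ north north north cat that that   [S ::= north cat]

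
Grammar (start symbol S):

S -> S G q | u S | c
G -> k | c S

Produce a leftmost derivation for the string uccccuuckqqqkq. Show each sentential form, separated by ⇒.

S ⇒ uS ⇒ uSGq ⇒ uSGqGq ⇒ ucGqGq ⇒ uccSqGq ⇒ uccSGqqGq ⇒ ucccGqqGq ⇒ uccccSqqGq ⇒ uccccuSqqGq ⇒ uccccuSGqqqGq ⇒ uccccuuSGqqqGq ⇒ uccccuucGqqqGq ⇒ uccccuuckqqqGq ⇒ uccccuuckqqqkq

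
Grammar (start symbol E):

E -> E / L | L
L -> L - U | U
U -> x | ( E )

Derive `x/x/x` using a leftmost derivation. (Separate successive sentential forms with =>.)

E => E/L => E/L/L => L/L/L => U/L/L => x/L/L => x/U/L => x/x/L => x/x/U => x/x/x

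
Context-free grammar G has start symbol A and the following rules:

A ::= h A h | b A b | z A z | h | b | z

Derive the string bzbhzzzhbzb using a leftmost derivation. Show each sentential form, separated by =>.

A => bAb => bzAzb => bzbAbzb => bzbhAhbzb => bzbhzAzhbzb => bzbhzzzhbzb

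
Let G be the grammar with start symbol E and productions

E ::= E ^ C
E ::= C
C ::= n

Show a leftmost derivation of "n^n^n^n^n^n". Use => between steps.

E => E^C => E^C^C => E^C^C^C => E^C^C^C^C => E^C^C^C^C^C => C^C^C^C^C^C => n^C^C^C^C^C => n^n^C^C^C^C => n^n^n^C^C^C => n^n^n^n^C^C => n^n^n^n^n^C => n^n^n^n^n^n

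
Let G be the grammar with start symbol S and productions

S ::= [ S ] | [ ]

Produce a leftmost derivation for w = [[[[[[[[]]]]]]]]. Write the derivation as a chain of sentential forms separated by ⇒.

S ⇒ [S] ⇒ [[S]] ⇒ [[[S]]] ⇒ [[[[S]]]] ⇒ [[[[[S]]]]] ⇒ [[[[[[S]]]]]] ⇒ [[[[[[[S]]]]]]] ⇒ [[[[[[[[]]]]]]]]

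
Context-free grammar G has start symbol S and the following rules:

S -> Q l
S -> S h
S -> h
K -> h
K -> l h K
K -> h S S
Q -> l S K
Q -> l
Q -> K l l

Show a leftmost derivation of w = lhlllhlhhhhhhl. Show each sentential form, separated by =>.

S=>Ql=>lSKl=>lShKl=>lQlhKl=>lKlllhKl=>lhlllhKl=>lhlllhlhKl=>lhlllhlhhSSl=>lhlllhlhhhSl=>lhlllhlhhhShl=>lhlllhlhhhShhl=>lhlllhlhhhhhhl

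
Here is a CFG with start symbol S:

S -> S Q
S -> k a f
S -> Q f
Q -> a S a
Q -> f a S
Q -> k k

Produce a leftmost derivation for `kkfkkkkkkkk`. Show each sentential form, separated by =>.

S => SQ   [S -> S Q]
SQ => SQQ   [S -> S Q]
SQQ => SQQQ   [S -> S Q]
SQQQ => SQQQQ   [S -> S Q]
SQQQQ => QfQQQQ   [S -> Q f]
QfQQQQ => kkfQQQQ   [Q -> k k]
kkfQQQQ => kkfkkQQQ   [Q -> k k]
kkfkkQQQ => kkfkkkkQQ   [Q -> k k]
kkfkkkkQQ => kkfkkkkkkQ   [Q -> k k]
kkfkkkkkkQ => kkfkkkkkkkk   [Q -> k k]

S => SQ => SQQ => SQQQ => SQQQQ => QfQQQQ => kkfQQQQ => kkfkkQQQ => kkfkkkkQQ => kkfkkkkkkQ => kkfkkkkkkkk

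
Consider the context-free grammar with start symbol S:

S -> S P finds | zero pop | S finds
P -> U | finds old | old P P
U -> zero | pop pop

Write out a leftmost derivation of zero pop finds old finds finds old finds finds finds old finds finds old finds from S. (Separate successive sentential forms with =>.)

S => S P finds => S P finds P finds => S finds P finds P finds => S P finds finds P finds P finds => S P finds P finds finds P finds P finds => zero pop P finds P finds finds P finds P finds => zero pop finds old finds P finds finds P finds P finds => zero pop finds old finds finds old finds finds P finds P finds => zero pop finds old finds finds old finds finds finds old finds P finds => zero pop finds old finds finds old finds finds finds old finds finds old finds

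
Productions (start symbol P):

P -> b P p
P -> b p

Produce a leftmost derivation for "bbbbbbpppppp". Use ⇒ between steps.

P ⇒ bPp   [P -> b P p]
bPp ⇒ bbPpp   [P -> b P p]
bbPpp ⇒ bbbPppp   [P -> b P p]
bbbPppp ⇒ bbbbPpppp   [P -> b P p]
bbbbPpppp ⇒ bbbbbPppppp   [P -> b P p]
bbbbbPppppp ⇒ bbbbbbpppppp   [P -> b p]

P⇒bPp⇒bbPpp⇒bbbPppp⇒bbbbPpppp⇒bbbbbPppppp⇒bbbbbbpppppp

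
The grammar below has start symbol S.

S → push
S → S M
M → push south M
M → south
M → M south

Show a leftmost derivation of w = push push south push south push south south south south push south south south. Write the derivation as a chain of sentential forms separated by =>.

S => S M   [S → S M]
S M => S M M   [S → S M]
S M M => push M M   [S → push]
push M M => push push south M M   [M → push south M]
push push south M M => push push south push south M M   [M → push south M]
push push south push south M M => push push south push south M south M   [M → M south]
push push south push south M south M => push push south push south push south M south M   [M → push south M]
push push south push south push south M south M => push push south push south push south M south south M   [M → M south]
push push south push south push south M south south M => push push south push south push south south south south M   [M → south]
push push south push south push south south south south M => push push south push south push south south south south M south   [M → M south]
push push south push south push south south south south M south => push push south push south push south south south south push south M south   [M → push south M]
push push south push south push south south south south push south M south => push push south push south push south south south south push south south south   [M → south]

S => S M => S M M => push M M => push push south M M => push push south push south M M => push push south push south M south M => push push south push south push south M south M => push push south push south push south M south south M => push push south push south push south south south south M => push push south push south push south south south south M south => push push south push south push south south south south push south M south => push push south push south push south south south south push south south south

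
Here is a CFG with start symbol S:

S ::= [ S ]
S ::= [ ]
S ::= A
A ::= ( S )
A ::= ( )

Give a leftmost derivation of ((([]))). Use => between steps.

S => A   [S ::= A]
A => (S)   [A ::= ( S )]
(S) => (A)   [S ::= A]
(A) => ((S))   [A ::= ( S )]
((S)) => ((A))   [S ::= A]
((A)) => (((S)))   [A ::= ( S )]
(((S))) => ((([])))   [S ::= [ ]]

S => A => (S) => (A) => ((S)) => ((A)) => (((S))) => ((([])))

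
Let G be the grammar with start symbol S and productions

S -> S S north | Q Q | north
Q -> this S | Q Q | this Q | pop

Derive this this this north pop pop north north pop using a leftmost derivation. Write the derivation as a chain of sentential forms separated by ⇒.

S ⇒ Q Q   [S -> Q Q]
Q Q ⇒ this S Q   [Q -> this S]
this S Q ⇒ this S S north Q   [S -> S S north]
this S S north Q ⇒ this Q Q S north Q   [S -> Q Q]
this Q Q S north Q ⇒ this this S Q S north Q   [Q -> this S]
this this S Q S north Q ⇒ this this Q Q Q S north Q   [S -> Q Q]
this this Q Q Q S north Q ⇒ this this this S Q Q S north Q   [Q -> this S]
this this this S Q Q S north Q ⇒ this this this north Q Q S north Q   [S -> north]
this this this north Q Q S north Q ⇒ this this this north pop Q S north Q   [Q -> pop]
this this this north pop Q S north Q ⇒ this this this north pop pop S north Q   [Q -> pop]
this this this north pop pop S north Q ⇒ this this this north pop pop north north Q   [S -> north]
this this this north pop pop north north Q ⇒ this this this north pop pop north north pop   [Q -> pop]

S ⇒ Q Q ⇒ this S Q ⇒ this S S north Q ⇒ this Q Q S north Q ⇒ this this S Q S north Q ⇒ this this Q Q Q S north Q ⇒ this this this S Q Q S north Q ⇒ this this this north Q Q S north Q ⇒ this this this north pop Q S north Q ⇒ this this this north pop pop S north Q ⇒ this this this north pop pop north north Q ⇒ this this this north pop pop north north pop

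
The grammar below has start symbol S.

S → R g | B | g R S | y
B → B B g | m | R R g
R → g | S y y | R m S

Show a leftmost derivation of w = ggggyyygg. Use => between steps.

S => gRS => ggS => gggRS => ggggS => ggggB => ggggRRg => ggggSyyRg => ggggyyyRg => ggggyyygg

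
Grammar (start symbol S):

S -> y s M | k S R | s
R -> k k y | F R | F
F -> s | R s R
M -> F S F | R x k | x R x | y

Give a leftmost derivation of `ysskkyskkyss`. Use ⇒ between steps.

S ⇒ ysM ⇒ ysFSF ⇒ ysRsRSF ⇒ ysFRsRSF ⇒ yssRsRSF ⇒ ysskkysRSF ⇒ ysskkyskkySF ⇒ ysskkyskkysF ⇒ ysskkyskkyss

S ⇒ ysM   [S -> y s M]
ysM ⇒ ysFSF   [M -> F S F]
ysFSF ⇒ ysRsRSF   [F -> R s R]
ysRsRSF ⇒ ysFRsRSF   [R -> F R]
ysFRsRSF ⇒ yssRsRSF   [F -> s]
yssRsRSF ⇒ ysskkysRSF   [R -> k k y]
ysskkysRSF ⇒ ysskkyskkySF   [R -> k k y]
ysskkyskkySF ⇒ ysskkyskkysF   [S -> s]
ysskkyskkysF ⇒ ysskkyskkyss   [F -> s]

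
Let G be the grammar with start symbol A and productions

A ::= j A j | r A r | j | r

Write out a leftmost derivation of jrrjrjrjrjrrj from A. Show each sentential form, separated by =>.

A => jAj   [A ::= j A j]
jAj => jrArj   [A ::= r A r]
jrArj => jrrArrj   [A ::= r A r]
jrrArrj => jrrjAjrrj   [A ::= j A j]
jrrjAjrrj => jrrjrArjrrj   [A ::= r A r]
jrrjrArjrrj => jrrjrjAjrjrrj   [A ::= j A j]
jrrjrjAjrjrrj => jrrjrjrjrjrrj   [A ::= r]

A => jAj => jrArj => jrrArrj => jrrjAjrrj => jrrjrArjrrj => jrrjrjAjrjrrj => jrrjrjrjrjrrj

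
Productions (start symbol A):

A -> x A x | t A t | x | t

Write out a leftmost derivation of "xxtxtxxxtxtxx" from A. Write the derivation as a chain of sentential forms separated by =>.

A => xAx => xxAxx => xxtAtxx => xxtxAxtxx => xxtxtAtxtxx => xxtxtxAxtxtxx => xxtxtxxxtxtxx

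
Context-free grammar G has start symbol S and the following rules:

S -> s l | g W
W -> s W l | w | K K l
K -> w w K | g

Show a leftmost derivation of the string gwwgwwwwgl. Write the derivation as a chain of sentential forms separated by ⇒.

S ⇒ gW ⇒ gKKl ⇒ gwwKKl ⇒ gwwgKl ⇒ gwwgwwKl ⇒ gwwgwwwwKl ⇒ gwwgwwwwgl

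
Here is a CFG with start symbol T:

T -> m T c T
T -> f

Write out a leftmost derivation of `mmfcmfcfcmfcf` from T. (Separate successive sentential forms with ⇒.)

T ⇒ mTcT   [T -> m T c T]
mTcT ⇒ mmTcTcT   [T -> m T c T]
mmTcTcT ⇒ mmfcTcT   [T -> f]
mmfcTcT ⇒ mmfcmTcTcT   [T -> m T c T]
mmfcmTcTcT ⇒ mmfcmfcTcT   [T -> f]
mmfcmfcTcT ⇒ mmfcmfcfcT   [T -> f]
mmfcmfcfcT ⇒ mmfcmfcfcmTcT   [T -> m T c T]
mmfcmfcfcmTcT ⇒ mmfcmfcfcmfcT   [T -> f]
mmfcmfcfcmfcT ⇒ mmfcmfcfcmfcf   [T -> f]

T⇒mTcT⇒mmTcTcT⇒mmfcTcT⇒mmfcmTcTcT⇒mmfcmfcTcT⇒mmfcmfcfcT⇒mmfcmfcfcmTcT⇒mmfcmfcfcmfcT⇒mmfcmfcfcmfcf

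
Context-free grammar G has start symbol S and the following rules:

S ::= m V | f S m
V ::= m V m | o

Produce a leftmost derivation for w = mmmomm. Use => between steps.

S=>mV=>mmVm=>mmmVmm=>mmmomm

S => mV   [S ::= m V]
mV => mmVm   [V ::= m V m]
mmVm => mmmVmm   [V ::= m V m]
mmmVmm => mmmomm   [V ::= o]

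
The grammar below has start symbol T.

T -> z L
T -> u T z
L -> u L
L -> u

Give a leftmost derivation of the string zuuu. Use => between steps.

T => zL   [T -> z L]
zL => zuL   [L -> u L]
zuL => zuuL   [L -> u L]
zuuL => zuuu   [L -> u]

T=>zL=>zuL=>zuuL=>zuuu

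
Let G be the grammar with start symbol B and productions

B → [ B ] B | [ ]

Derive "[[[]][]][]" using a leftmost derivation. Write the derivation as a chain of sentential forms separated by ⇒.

B ⇒ [B]B   [B → [ B ] B]
[B]B ⇒ [[B]B]B   [B → [ B ] B]
[[B]B]B ⇒ [[[]]B]B   [B → [ ]]
[[[]]B]B ⇒ [[[]][]]B   [B → [ ]]
[[[]][]]B ⇒ [[[]][]][]   [B → [ ]]

B ⇒ [B]B ⇒ [[B]B]B ⇒ [[[]]B]B ⇒ [[[]][]]B ⇒ [[[]][]][]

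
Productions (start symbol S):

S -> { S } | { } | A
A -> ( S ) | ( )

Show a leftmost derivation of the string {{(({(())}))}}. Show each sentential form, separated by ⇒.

S⇒{S}⇒{{S}}⇒{{A}}⇒{{(S)}}⇒{{(A)}}⇒{{((S))}}⇒{{(({S}))}}⇒{{(({A}))}}⇒{{(({(S)}))}}⇒{{(({(A)}))}}⇒{{(({(())}))}}

S ⇒ {S}   [S -> { S }]
{S} ⇒ {{S}}   [S -> { S }]
{{S}} ⇒ {{A}}   [S -> A]
{{A}} ⇒ {{(S)}}   [A -> ( S )]
{{(S)}} ⇒ {{(A)}}   [S -> A]
{{(A)}} ⇒ {{((S))}}   [A -> ( S )]
{{((S))}} ⇒ {{(({S}))}}   [S -> { S }]
{{(({S}))}} ⇒ {{(({A}))}}   [S -> A]
{{(({A}))}} ⇒ {{(({(S)}))}}   [A -> ( S )]
{{(({(S)}))}} ⇒ {{(({(A)}))}}   [S -> A]
{{(({(A)}))}} ⇒ {{(({(())}))}}   [A -> ( )]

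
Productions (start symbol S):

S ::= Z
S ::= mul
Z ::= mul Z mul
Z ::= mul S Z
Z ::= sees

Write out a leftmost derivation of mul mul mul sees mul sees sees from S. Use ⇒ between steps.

S ⇒ Z ⇒ mul S Z ⇒ mul Z Z ⇒ mul mul S Z Z ⇒ mul mul Z Z Z ⇒ mul mul mul Z mul Z Z ⇒ mul mul mul sees mul Z Z ⇒ mul mul mul sees mul sees Z ⇒ mul mul mul sees mul sees sees

S ⇒ Z   [S ::= Z]
Z ⇒ mul S Z   [Z ::= mul S Z]
mul S Z ⇒ mul Z Z   [S ::= Z]
mul Z Z ⇒ mul mul S Z Z   [Z ::= mul S Z]
mul mul S Z Z ⇒ mul mul Z Z Z   [S ::= Z]
mul mul Z Z Z ⇒ mul mul mul Z mul Z Z   [Z ::= mul Z mul]
mul mul mul Z mul Z Z ⇒ mul mul mul sees mul Z Z   [Z ::= sees]
mul mul mul sees mul Z Z ⇒ mul mul mul sees mul sees Z   [Z ::= sees]
mul mul mul sees mul sees Z ⇒ mul mul mul sees mul sees sees   [Z ::= sees]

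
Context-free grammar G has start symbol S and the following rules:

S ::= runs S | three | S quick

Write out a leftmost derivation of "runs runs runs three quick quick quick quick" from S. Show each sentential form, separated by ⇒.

S ⇒ runs S ⇒ runs runs S ⇒ runs runs runs S ⇒ runs runs runs S quick ⇒ runs runs runs S quick quick ⇒ runs runs runs S quick quick quick ⇒ runs runs runs S quick quick quick quick ⇒ runs runs runs three quick quick quick quick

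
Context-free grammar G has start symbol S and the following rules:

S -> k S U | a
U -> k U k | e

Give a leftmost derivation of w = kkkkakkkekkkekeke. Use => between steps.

S=>kSU=>kkSUU=>kkkSUUU=>kkkkSUUUU=>kkkkaUUUU=>kkkkakUkUUU=>kkkkakkUkkUUU=>kkkkakkkUkkkUUU=>kkkkakkkekkkUUU=>kkkkakkkekkkeUU=>kkkkakkkekkkekUkU=>kkkkakkkekkkekekU=>kkkkakkkekkkekeke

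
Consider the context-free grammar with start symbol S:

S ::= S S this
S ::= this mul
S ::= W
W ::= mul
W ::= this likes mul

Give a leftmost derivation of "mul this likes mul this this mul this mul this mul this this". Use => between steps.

S => S S this   [S ::= S S this]
S S this => S S this S this   [S ::= S S this]
S S this S this => S S this S this S this   [S ::= S S this]
S S this S this S this => W S this S this S this   [S ::= W]
W S this S this S this => mul S this S this S this   [W ::= mul]
mul S this S this S this => mul W this S this S this   [S ::= W]
mul W this S this S this => mul this likes mul this S this S this   [W ::= this likes mul]
mul this likes mul this S this S this => mul this likes mul this this mul this S this   [S ::= this mul]
mul this likes mul this this mul this S this => mul this likes mul this this mul this S S this this   [S ::= S S this]
mul this likes mul this this mul this S S this this => mul this likes mul this this mul this W S this this   [S ::= W]
mul this likes mul this this mul this W S this this => mul this likes mul this this mul this mul S this this   [W ::= mul]
mul this likes mul this this mul this mul S this this => mul this likes mul this this mul this mul this mul this this   [S ::= this mul]

S => S S this => S S this S this => S S this S this S this => W S this S this S this => mul S this S this S this => mul W this S this S this => mul this likes mul this S this S this => mul this likes mul this this mul this S this => mul this likes mul this this mul this S S this this => mul this likes mul this this mul this W S this this => mul this likes mul this this mul this mul S this this => mul this likes mul this this mul this mul this mul this this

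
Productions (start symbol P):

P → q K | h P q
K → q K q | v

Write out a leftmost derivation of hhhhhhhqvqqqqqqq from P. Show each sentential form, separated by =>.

P=>hPq=>hhPqq=>hhhPqqq=>hhhhPqqqq=>hhhhhPqqqqq=>hhhhhhPqqqqqq=>hhhhhhhPqqqqqqq=>hhhhhhhqKqqqqqqq=>hhhhhhhqvqqqqqqq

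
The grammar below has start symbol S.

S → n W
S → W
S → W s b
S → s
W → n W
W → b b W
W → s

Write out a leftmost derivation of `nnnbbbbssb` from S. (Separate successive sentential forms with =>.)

S => Wsb => nWsb => nnWsb => nnnWsb => nnnbbWsb => nnnbbbbWsb => nnnbbbbssb

S => Wsb   [S → W s b]
Wsb => nWsb   [W → n W]
nWsb => nnWsb   [W → n W]
nnWsb => nnnWsb   [W → n W]
nnnWsb => nnnbbWsb   [W → b b W]
nnnbbWsb => nnnbbbbWsb   [W → b b W]
nnnbbbbWsb => nnnbbbbssb   [W → s]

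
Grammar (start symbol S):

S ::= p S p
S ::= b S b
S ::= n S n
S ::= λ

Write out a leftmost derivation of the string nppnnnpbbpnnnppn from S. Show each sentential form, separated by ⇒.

S⇒nSn⇒npSpn⇒nppSppn⇒nppnSnppn⇒nppnnSnnppn⇒nppnnnSnnnppn⇒nppnnnpSpnnnppn⇒nppnnnpbSbpnnnppn⇒nppnnnpbbpnnnppn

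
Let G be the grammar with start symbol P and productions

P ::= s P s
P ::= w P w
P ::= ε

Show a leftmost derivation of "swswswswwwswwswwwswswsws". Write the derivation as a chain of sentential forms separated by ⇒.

P ⇒ sPs   [P ::= s P s]
sPs ⇒ swPws   [P ::= w P w]
swPws ⇒ swsPsws   [P ::= s P s]
swsPsws ⇒ swswPwsws   [P ::= w P w]
swswPwsws ⇒ swswsPswsws   [P ::= s P s]
swswsPswsws ⇒ swswswPwswsws   [P ::= w P w]
swswswPwswsws ⇒ swswswsPswswsws   [P ::= s P s]
swswswsPswswsws ⇒ swswswswPwswswsws   [P ::= w P w]
swswswswPwswswsws ⇒ swswswswwPwwswswsws   [P ::= w P w]
swswswswwPwwswswsws ⇒ swswswswwwPwwwswswsws   [P ::= w P w]
swswswswwwPwwwswswsws ⇒ swswswswwwsPswwwswswsws   [P ::= s P s]
swswswswwwsPswwwswswsws ⇒ swswswswwwswPwswwwswswsws   [P ::= w P w]
swswswswwwswPwswwwswswsws ⇒ swswswswwwswwswwwswswsws   [P ::= ε]

P ⇒ sPs ⇒ swPws ⇒ swsPsws ⇒ swswPwsws ⇒ swswsPswsws ⇒ swswswPwswsws ⇒ swswswsPswswsws ⇒ swswswswPwswswsws ⇒ swswswswwPwwswswsws ⇒ swswswswwwPwwwswswsws ⇒ swswswswwwsPswwwswswsws ⇒ swswswswwwswPwswwwswswsws ⇒ swswswswwwswwswwwswswsws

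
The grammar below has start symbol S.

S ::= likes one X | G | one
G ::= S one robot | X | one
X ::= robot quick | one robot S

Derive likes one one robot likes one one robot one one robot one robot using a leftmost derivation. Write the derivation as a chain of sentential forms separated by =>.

S => likes one X => likes one one robot S => likes one one robot G => likes one one robot S one robot => likes one one robot likes one X one robot => likes one one robot likes one one robot S one robot => likes one one robot likes one one robot G one robot => likes one one robot likes one one robot S one robot one robot => likes one one robot likes one one robot one one robot one robot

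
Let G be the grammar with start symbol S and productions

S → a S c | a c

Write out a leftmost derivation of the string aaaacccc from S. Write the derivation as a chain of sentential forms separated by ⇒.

S ⇒ aSc ⇒ aaScc ⇒ aaaSccc ⇒ aaaacccc

S ⇒ aSc   [S → a S c]
aSc ⇒ aaScc   [S → a S c]
aaScc ⇒ aaaSccc   [S → a S c]
aaaSccc ⇒ aaaacccc   [S → a c]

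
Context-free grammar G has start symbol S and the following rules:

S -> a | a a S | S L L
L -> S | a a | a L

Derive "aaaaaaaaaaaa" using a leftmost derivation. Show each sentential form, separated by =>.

S => SLL   [S -> S L L]
SLL => SLLLL   [S -> S L L]
SLLLL => aLLLL   [S -> a]
aLLLL => aSLLL   [L -> S]
aSLLL => aaLLL   [S -> a]
aaLLL => aaaLLL   [L -> a L]
aaaLLL => aaaaaLL   [L -> a a]
aaaaaLL => aaaaaSL   [L -> S]
aaaaaSL => aaaaaaaSL   [S -> a a S]
aaaaaaaSL => aaaaaaaaaSL   [S -> a a S]
aaaaaaaaaSL => aaaaaaaaaaL   [S -> a]
aaaaaaaaaaL => aaaaaaaaaaaa   [L -> a a]

S=>SLL=>SLLLL=>aLLLL=>aSLLL=>aaLLL=>aaaLLL=>aaaaaLL=>aaaaaSL=>aaaaaaaSL=>aaaaaaaaaSL=>aaaaaaaaaaL=>aaaaaaaaaaaa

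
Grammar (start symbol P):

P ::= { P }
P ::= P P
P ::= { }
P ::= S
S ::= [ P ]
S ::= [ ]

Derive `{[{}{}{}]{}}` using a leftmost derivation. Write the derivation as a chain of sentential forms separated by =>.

P => {P} => {PP} => {SP} => {[P]P} => {[PP]P} => {[PPP]P} => {[{}PP]P} => {[{}{}P]P} => {[{}{}{}]P} => {[{}{}{}]{}}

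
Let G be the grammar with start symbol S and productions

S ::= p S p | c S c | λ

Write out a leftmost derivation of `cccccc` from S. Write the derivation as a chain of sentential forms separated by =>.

S => cSc   [S ::= c S c]
cSc => ccScc   [S ::= c S c]
ccScc => cccSccc   [S ::= c S c]
cccSccc => cccccc   [S ::= λ]

S => cSc => ccScc => cccSccc => cccccc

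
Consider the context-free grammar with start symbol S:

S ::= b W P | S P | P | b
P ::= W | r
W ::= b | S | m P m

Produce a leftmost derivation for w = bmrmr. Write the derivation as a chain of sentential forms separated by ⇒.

S⇒SP⇒SPP⇒PPP⇒WPP⇒bPP⇒bWP⇒bmPmP⇒bmrmP⇒bmrmr

S ⇒ SP   [S ::= S P]
SP ⇒ SPP   [S ::= S P]
SPP ⇒ PPP   [S ::= P]
PPP ⇒ WPP   [P ::= W]
WPP ⇒ bPP   [W ::= b]
bPP ⇒ bWP   [P ::= W]
bWP ⇒ bmPmP   [W ::= m P m]
bmPmP ⇒ bmrmP   [P ::= r]
bmrmP ⇒ bmrmr   [P ::= r]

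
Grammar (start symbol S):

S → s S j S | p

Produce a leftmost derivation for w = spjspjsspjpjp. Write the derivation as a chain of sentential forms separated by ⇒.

S ⇒ sSjS ⇒ spjS ⇒ spjsSjS ⇒ spjspjS ⇒ spjspjsSjS ⇒ spjspjssSjSjS ⇒ spjspjsspjSjS ⇒ spjspjsspjpjS ⇒ spjspjsspjpjp

S ⇒ sSjS   [S → s S j S]
sSjS ⇒ spjS   [S → p]
spjS ⇒ spjsSjS   [S → s S j S]
spjsSjS ⇒ spjspjS   [S → p]
spjspjS ⇒ spjspjsSjS   [S → s S j S]
spjspjsSjS ⇒ spjspjssSjSjS   [S → s S j S]
spjspjssSjSjS ⇒ spjspjsspjSjS   [S → p]
spjspjsspjSjS ⇒ spjspjsspjpjS   [S → p]
spjspjsspjpjS ⇒ spjspjsspjpjp   [S → p]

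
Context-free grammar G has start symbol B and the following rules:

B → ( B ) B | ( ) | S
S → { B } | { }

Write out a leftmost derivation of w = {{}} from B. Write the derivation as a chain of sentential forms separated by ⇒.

B⇒S⇒{B}⇒{S}⇒{{}}

B ⇒ S   [B → S]
S ⇒ {B}   [S → { B }]
{B} ⇒ {S}   [B → S]
{S} ⇒ {{}}   [S → { }]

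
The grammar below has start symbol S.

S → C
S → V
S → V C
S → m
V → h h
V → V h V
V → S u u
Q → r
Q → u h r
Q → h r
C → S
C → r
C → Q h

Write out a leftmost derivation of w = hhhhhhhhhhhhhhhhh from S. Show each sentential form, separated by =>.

S => V   [S → V]
V => VhV   [V → V h V]
VhV => VhVhV   [V → V h V]
VhVhV => VhVhVhV   [V → V h V]
VhVhVhV => VhVhVhVhV   [V → V h V]
VhVhVhVhV => VhVhVhVhVhV   [V → V h V]
VhVhVhVhVhV => hhhVhVhVhVhV   [V → h h]
hhhVhVhVhVhV => hhhhhhVhVhVhV   [V → h h]
hhhhhhVhVhVhV => hhhhhhhhhVhVhV   [V → h h]
hhhhhhhhhVhVhV => hhhhhhhhhhhhVhV   [V → h h]
hhhhhhhhhhhhVhV => hhhhhhhhhhhhhhhV   [V → h h]
hhhhhhhhhhhhhhhV => hhhhhhhhhhhhhhhhh   [V → h h]

S => V => VhV => VhVhV => VhVhVhV => VhVhVhVhV => VhVhVhVhVhV => hhhVhVhVhVhV => hhhhhhVhVhVhV => hhhhhhhhhVhVhV => hhhhhhhhhhhhVhV => hhhhhhhhhhhhhhhV => hhhhhhhhhhhhhhhhh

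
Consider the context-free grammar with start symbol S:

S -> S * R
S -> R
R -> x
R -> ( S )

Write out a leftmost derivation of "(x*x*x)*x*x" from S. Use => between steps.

S => S*R => S*R*R => R*R*R => (S)*R*R => (S*R)*R*R => (S*R*R)*R*R => (R*R*R)*R*R => (x*R*R)*R*R => (x*x*R)*R*R => (x*x*x)*R*R => (x*x*x)*x*R => (x*x*x)*x*x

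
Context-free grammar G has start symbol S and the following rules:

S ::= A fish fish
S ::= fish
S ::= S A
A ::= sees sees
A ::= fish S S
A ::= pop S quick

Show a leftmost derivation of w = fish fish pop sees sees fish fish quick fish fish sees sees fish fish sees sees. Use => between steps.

S => S A => S A A => fish A A => fish fish S S A => fish fish A fish fish S A => fish fish pop S quick fish fish S A => fish fish pop A fish fish quick fish fish S A => fish fish pop sees sees fish fish quick fish fish S A => fish fish pop sees sees fish fish quick fish fish A fish fish A => fish fish pop sees sees fish fish quick fish fish sees sees fish fish A => fish fish pop sees sees fish fish quick fish fish sees sees fish fish sees sees

S => S A   [S ::= S A]
S A => S A A   [S ::= S A]
S A A => fish A A   [S ::= fish]
fish A A => fish fish S S A   [A ::= fish S S]
fish fish S S A => fish fish A fish fish S A   [S ::= A fish fish]
fish fish A fish fish S A => fish fish pop S quick fish fish S A   [A ::= pop S quick]
fish fish pop S quick fish fish S A => fish fish pop A fish fish quick fish fish S A   [S ::= A fish fish]
fish fish pop A fish fish quick fish fish S A => fish fish pop sees sees fish fish quick fish fish S A   [A ::= sees sees]
fish fish pop sees sees fish fish quick fish fish S A => fish fish pop sees sees fish fish quick fish fish A fish fish A   [S ::= A fish fish]
fish fish pop sees sees fish fish quick fish fish A fish fish A => fish fish pop sees sees fish fish quick fish fish sees sees fish fish A   [A ::= sees sees]
fish fish pop sees sees fish fish quick fish fish sees sees fish fish A => fish fish pop sees sees fish fish quick fish fish sees sees fish fish sees sees   [A ::= sees sees]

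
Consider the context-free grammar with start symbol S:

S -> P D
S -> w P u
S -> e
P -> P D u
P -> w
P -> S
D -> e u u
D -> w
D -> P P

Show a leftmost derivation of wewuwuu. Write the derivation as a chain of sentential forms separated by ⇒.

S ⇒ wPu   [S -> w P u]
wPu ⇒ wPDuu   [P -> P D u]
wPDuu ⇒ wPDuDuu   [P -> P D u]
wPDuDuu ⇒ wSDuDuu   [P -> S]
wSDuDuu ⇒ weDuDuu   [S -> e]
weDuDuu ⇒ wewuDuu   [D -> w]
wewuDuu ⇒ wewuwuu   [D -> w]

S⇒wPu⇒wPDuu⇒wPDuDuu⇒wSDuDuu⇒weDuDuu⇒wewuDuu⇒wewuwuu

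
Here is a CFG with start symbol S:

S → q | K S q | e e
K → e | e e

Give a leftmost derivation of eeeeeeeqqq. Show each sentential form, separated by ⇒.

S⇒KSq⇒eeSq⇒eeKSqq⇒eeeSqq⇒eeeKSqqq⇒eeeeeSqqq⇒eeeeeeeqqq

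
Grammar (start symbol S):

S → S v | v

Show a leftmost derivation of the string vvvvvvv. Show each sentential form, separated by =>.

S => Sv => Svv => Svvv => Svvvv => Svvvvv => Svvvvvv => vvvvvvv

S => Sv   [S → S v]
Sv => Svv   [S → S v]
Svv => Svvv   [S → S v]
Svvv => Svvvv   [S → S v]
Svvvv => Svvvvv   [S → S v]
Svvvvv => Svvvvvv   [S → S v]
Svvvvvv => vvvvvvv   [S → v]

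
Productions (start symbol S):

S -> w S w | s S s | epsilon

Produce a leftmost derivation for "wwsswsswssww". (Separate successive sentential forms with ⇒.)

S ⇒ wSw   [S -> w S w]
wSw ⇒ wwSww   [S -> w S w]
wwSww ⇒ wwsSsww   [S -> s S s]
wwsSsww ⇒ wwssSssww   [S -> s S s]
wwssSssww ⇒ wwsswSwssww   [S -> w S w]
wwsswSwssww ⇒ wwsswsSswssww   [S -> s S s]
wwsswsSswssww ⇒ wwsswsswssww   [S -> epsilon]

S ⇒ wSw ⇒ wwSww ⇒ wwsSsww ⇒ wwssSssww ⇒ wwsswSwssww ⇒ wwsswsSswssww ⇒ wwsswsswssww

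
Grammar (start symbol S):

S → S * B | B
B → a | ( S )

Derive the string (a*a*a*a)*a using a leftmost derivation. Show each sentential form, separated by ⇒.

S⇒S*B⇒B*B⇒(S)*B⇒(S*B)*B⇒(S*B*B)*B⇒(S*B*B*B)*B⇒(B*B*B*B)*B⇒(a*B*B*B)*B⇒(a*a*B*B)*B⇒(a*a*a*B)*B⇒(a*a*a*a)*B⇒(a*a*a*a)*a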